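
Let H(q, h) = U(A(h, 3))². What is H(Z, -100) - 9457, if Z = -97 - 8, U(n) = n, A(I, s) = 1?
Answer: -9456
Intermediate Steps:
Z = -105
H(q, h) = 1 (H(q, h) = 1² = 1)
H(Z, -100) - 9457 = 1 - 9457 = -9456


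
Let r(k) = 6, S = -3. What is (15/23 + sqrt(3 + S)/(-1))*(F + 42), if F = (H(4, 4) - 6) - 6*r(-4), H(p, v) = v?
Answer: 60/23 ≈ 2.6087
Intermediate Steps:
F = -38 (F = (4 - 6) - 6*6 = -2 - 36 = -38)
(15/23 + sqrt(3 + S)/(-1))*(F + 42) = (15/23 + sqrt(3 - 3)/(-1))*(-38 + 42) = (15*(1/23) + sqrt(0)*(-1))*4 = (15/23 + 0*(-1))*4 = (15/23 + 0)*4 = (15/23)*4 = 60/23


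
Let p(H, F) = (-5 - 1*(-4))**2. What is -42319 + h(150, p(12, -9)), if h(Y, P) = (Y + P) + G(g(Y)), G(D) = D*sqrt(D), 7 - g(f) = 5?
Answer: -42168 + 2*sqrt(2) ≈ -42165.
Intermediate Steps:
g(f) = 2 (g(f) = 7 - 1*5 = 7 - 5 = 2)
G(D) = D**(3/2)
p(H, F) = 1 (p(H, F) = (-5 + 4)**2 = (-1)**2 = 1)
h(Y, P) = P + Y + 2*sqrt(2) (h(Y, P) = (Y + P) + 2**(3/2) = (P + Y) + 2*sqrt(2) = P + Y + 2*sqrt(2))
-42319 + h(150, p(12, -9)) = -42319 + (1 + 150 + 2*sqrt(2)) = -42319 + (151 + 2*sqrt(2)) = -42168 + 2*sqrt(2)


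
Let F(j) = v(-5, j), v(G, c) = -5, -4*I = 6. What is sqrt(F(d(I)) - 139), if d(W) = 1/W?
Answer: 12*I ≈ 12.0*I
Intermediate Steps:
I = -3/2 (I = -1/4*6 = -3/2 ≈ -1.5000)
F(j) = -5
sqrt(F(d(I)) - 139) = sqrt(-5 - 139) = sqrt(-144) = 12*I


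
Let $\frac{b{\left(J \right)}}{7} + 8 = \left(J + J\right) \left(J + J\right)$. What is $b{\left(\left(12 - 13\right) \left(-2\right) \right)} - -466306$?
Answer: $466362$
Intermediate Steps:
$b{\left(J \right)} = -56 + 28 J^{2}$ ($b{\left(J \right)} = -56 + 7 \left(J + J\right) \left(J + J\right) = -56 + 7 \cdot 2 J 2 J = -56 + 7 \cdot 4 J^{2} = -56 + 28 J^{2}$)
$b{\left(\left(12 - 13\right) \left(-2\right) \right)} - -466306 = \left(-56 + 28 \left(\left(12 - 13\right) \left(-2\right)\right)^{2}\right) - -466306 = \left(-56 + 28 \left(\left(-1\right) \left(-2\right)\right)^{2}\right) + 466306 = \left(-56 + 28 \cdot 2^{2}\right) + 466306 = \left(-56 + 28 \cdot 4\right) + 466306 = \left(-56 + 112\right) + 466306 = 56 + 466306 = 466362$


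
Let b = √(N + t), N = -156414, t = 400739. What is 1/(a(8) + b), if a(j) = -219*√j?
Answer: -1/(-5*√9773 + 438*√2) ≈ -0.0079915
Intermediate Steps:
b = 5*√9773 (b = √(-156414 + 400739) = √244325 = 5*√9773 ≈ 494.29)
1/(a(8) + b) = 1/(-438*√2 + 5*√9773)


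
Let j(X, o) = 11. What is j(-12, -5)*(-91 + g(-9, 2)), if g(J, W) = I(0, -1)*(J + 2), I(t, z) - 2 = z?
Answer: -1078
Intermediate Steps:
I(t, z) = 2 + z
g(J, W) = 2 + J (g(J, W) = (2 - 1)*(J + 2) = 1*(2 + J) = 2 + J)
j(-12, -5)*(-91 + g(-9, 2)) = 11*(-91 + (2 - 9)) = 11*(-91 - 7) = 11*(-98) = -1078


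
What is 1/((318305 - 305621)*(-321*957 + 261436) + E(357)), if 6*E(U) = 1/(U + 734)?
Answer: -6546/3799511302103 ≈ -1.7229e-9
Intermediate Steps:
E(U) = 1/(6*(734 + U)) (E(U) = 1/(6*(U + 734)) = 1/(6*(734 + U)))
1/((318305 - 305621)*(-321*957 + 261436) + E(357)) = 1/((318305 - 305621)*(-321*957 + 261436) + 1/(6*(734 + 357))) = 1/(12684*(-307197 + 261436) + (⅙)/1091) = 1/(12684*(-45761) + (⅙)*(1/1091)) = 1/(-580432524 + 1/6546) = 1/(-3799511302103/6546) = -6546/3799511302103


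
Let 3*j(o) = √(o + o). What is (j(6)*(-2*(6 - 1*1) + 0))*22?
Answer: -440*√3/3 ≈ -254.03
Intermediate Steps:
j(o) = √2*√o/3 (j(o) = √(o + o)/3 = √(2*o)/3 = (√2*√o)/3 = √2*√o/3)
(j(6)*(-2*(6 - 1*1) + 0))*22 = ((√2*√6/3)*(-2*(6 - 1*1) + 0))*22 = ((2*√3/3)*(-2*(6 - 1) + 0))*22 = ((2*√3/3)*(-2*5 + 0))*22 = ((2*√3/3)*(-10 + 0))*22 = ((2*√3/3)*(-10))*22 = -20*√3/3*22 = -440*√3/3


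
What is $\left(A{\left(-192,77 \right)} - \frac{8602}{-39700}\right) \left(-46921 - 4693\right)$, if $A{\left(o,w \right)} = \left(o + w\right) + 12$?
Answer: $\frac{52652705943}{9925} \approx 5.3051 \cdot 10^{6}$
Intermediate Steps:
$A{\left(o,w \right)} = 12 + o + w$
$\left(A{\left(-192,77 \right)} - \frac{8602}{-39700}\right) \left(-46921 - 4693\right) = \left(\left(12 - 192 + 77\right) - \frac{8602}{-39700}\right) \left(-46921 - 4693\right) = \left(-103 - - \frac{4301}{19850}\right) \left(-51614\right) = \left(-103 + \frac{4301}{19850}\right) \left(-51614\right) = \left(- \frac{2040249}{19850}\right) \left(-51614\right) = \frac{52652705943}{9925}$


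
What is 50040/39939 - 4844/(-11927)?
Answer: 263430532/158784151 ≈ 1.6590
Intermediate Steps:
50040/39939 - 4844/(-11927) = 50040*(1/39939) - 4844*(-1/11927) = 16680/13313 + 4844/11927 = 263430532/158784151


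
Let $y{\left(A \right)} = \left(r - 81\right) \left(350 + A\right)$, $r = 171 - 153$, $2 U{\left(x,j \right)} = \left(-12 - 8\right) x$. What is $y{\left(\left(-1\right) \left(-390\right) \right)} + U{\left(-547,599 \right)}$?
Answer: $-41150$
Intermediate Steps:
$U{\left(x,j \right)} = - 10 x$ ($U{\left(x,j \right)} = \frac{\left(-12 - 8\right) x}{2} = \frac{\left(-20\right) x}{2} = - 10 x$)
$r = 18$
$y{\left(A \right)} = -22050 - 63 A$ ($y{\left(A \right)} = \left(18 - 81\right) \left(350 + A\right) = - 63 \left(350 + A\right) = -22050 - 63 A$)
$y{\left(\left(-1\right) \left(-390\right) \right)} + U{\left(-547,599 \right)} = \left(-22050 - 63 \left(\left(-1\right) \left(-390\right)\right)\right) - -5470 = \left(-22050 - 24570\right) + 5470 = -46620 + 5470 = -41150$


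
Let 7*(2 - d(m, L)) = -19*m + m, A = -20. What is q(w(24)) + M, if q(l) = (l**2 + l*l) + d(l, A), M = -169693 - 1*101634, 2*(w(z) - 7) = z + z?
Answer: -1885263/7 ≈ -2.6932e+5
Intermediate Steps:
w(z) = 7 + z (w(z) = 7 + (z + z)/2 = 7 + (2*z)/2 = 7 + z)
M = -271327 (M = -169693 - 101634 = -271327)
d(m, L) = 2 + 18*m/7 (d(m, L) = 2 - (-19*m + m)/7 = 2 - (-18)*m/7 = 2 + 18*m/7)
q(l) = 2 + 2*l**2 + 18*l/7 (q(l) = (l**2 + l*l) + (2 + 18*l/7) = (l**2 + l**2) + (2 + 18*l/7) = 2*l**2 + (2 + 18*l/7) = 2 + 2*l**2 + 18*l/7)
q(w(24)) + M = (2 + 2*(7 + 24)**2 + 18*(7 + 24)/7) - 271327 = (2 + 2*31**2 + (18/7)*31) - 271327 = (2 + 2*961 + 558/7) - 271327 = (2 + 1922 + 558/7) - 271327 = 14026/7 - 271327 = -1885263/7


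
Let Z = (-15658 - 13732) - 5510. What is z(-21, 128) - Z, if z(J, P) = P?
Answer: 35028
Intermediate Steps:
Z = -34900 (Z = -29390 - 5510 = -34900)
z(-21, 128) - Z = 128 - 1*(-34900) = 128 + 34900 = 35028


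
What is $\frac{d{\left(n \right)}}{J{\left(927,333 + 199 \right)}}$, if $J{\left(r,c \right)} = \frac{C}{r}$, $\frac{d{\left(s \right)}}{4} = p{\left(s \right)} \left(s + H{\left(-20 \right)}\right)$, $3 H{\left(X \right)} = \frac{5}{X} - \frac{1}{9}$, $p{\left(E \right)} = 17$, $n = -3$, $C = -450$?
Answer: $\frac{590087}{1350} \approx 437.1$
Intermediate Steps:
$H{\left(X \right)} = - \frac{1}{27} + \frac{5}{3 X}$ ($H{\left(X \right)} = \frac{\frac{5}{X} - \frac{1}{9}}{3} = \frac{- \frac{1}{9} + \frac{5}{X}}{3} = - \frac{1}{27} + \frac{5}{3 X}$)
$d{\left(s \right)} = - \frac{221}{27} + 68 s$ ($d{\left(s \right)} = 4 \cdot 17 \left(s + \frac{45 - -20}{27 \left(-20\right)}\right) = 4 \cdot 17 \left(s + \frac{1}{27} \left(- \frac{1}{20}\right) \left(45 + 20\right)\right) = 4 \cdot 17 \left(s + \frac{1}{27} \left(- \frac{1}{20}\right) 65\right) = 4 \cdot 17 \left(s - \frac{13}{108}\right) = 4 \cdot 17 \left(- \frac{13}{108} + s\right) = 4 \left(- \frac{221}{108} + 17 s\right) = - \frac{221}{27} + 68 s$)
$J{\left(r,c \right)} = - \frac{450}{r}$
$\frac{d{\left(n \right)}}{J{\left(927,333 + 199 \right)}} = \frac{- \frac{221}{27} + 68 \left(-3\right)}{\left(-450\right) \frac{1}{927}} = \frac{- \frac{221}{27} - 204}{\left(-450\right) \frac{1}{927}} = - \frac{5729}{27 \left(- \frac{50}{103}\right)} = \left(- \frac{5729}{27}\right) \left(- \frac{103}{50}\right) = \frac{590087}{1350}$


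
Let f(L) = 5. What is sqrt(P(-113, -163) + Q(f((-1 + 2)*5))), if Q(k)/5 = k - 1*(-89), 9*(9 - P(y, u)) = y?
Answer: 2*sqrt(1106)/3 ≈ 22.171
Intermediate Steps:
P(y, u) = 9 - y/9
Q(k) = 445 + 5*k (Q(k) = 5*(k - 1*(-89)) = 5*(k + 89) = 5*(89 + k) = 445 + 5*k)
sqrt(P(-113, -163) + Q(f((-1 + 2)*5))) = sqrt((9 - 1/9*(-113)) + (445 + 5*5)) = sqrt((9 + 113/9) + (445 + 25)) = sqrt(194/9 + 470) = sqrt(4424/9) = 2*sqrt(1106)/3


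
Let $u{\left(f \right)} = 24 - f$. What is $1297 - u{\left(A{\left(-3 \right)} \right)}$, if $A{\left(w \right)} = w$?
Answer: $1270$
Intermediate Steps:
$1297 - u{\left(A{\left(-3 \right)} \right)} = 1297 - \left(24 - -3\right) = 1297 - \left(24 + 3\right) = 1297 - 27 = 1270$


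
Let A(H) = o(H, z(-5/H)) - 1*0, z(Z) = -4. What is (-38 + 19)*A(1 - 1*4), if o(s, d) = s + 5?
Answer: -38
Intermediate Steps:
o(s, d) = 5 + s
A(H) = 5 + H (A(H) = (5 + H) - 1*0 = (5 + H) + 0 = 5 + H)
(-38 + 19)*A(1 - 1*4) = (-38 + 19)*(5 + (1 - 1*4)) = -19*(5 + (1 - 4)) = -19*(5 - 3) = -19*2 = -38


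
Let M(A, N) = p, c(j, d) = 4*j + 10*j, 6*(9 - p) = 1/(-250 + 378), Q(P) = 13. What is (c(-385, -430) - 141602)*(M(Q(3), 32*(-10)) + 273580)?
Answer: -1930338916637/48 ≈ -4.0215e+10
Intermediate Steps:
p = 6911/768 (p = 9 - 1/(6*(-250 + 378)) = 9 - ⅙/128 = 9 - ⅙*1/128 = 9 - 1/768 = 6911/768 ≈ 8.9987)
c(j, d) = 14*j
M(A, N) = 6911/768
(c(-385, -430) - 141602)*(M(Q(3), 32*(-10)) + 273580) = (14*(-385) - 141602)*(6911/768 + 273580) = (-5390 - 141602)*(210116351/768) = -146992*210116351/768 = -1930338916637/48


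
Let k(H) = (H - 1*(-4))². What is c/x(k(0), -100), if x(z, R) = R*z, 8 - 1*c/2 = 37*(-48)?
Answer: -223/100 ≈ -2.2300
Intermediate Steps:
k(H) = (4 + H)² (k(H) = (H + 4)² = (4 + H)²)
c = 3568 (c = 16 - 74*(-48) = 16 - 2*(-1776) = 16 + 3552 = 3568)
c/x(k(0), -100) = 3568/((-100*(4 + 0)²)) = 3568/((-100*4²)) = 3568/((-100*16)) = 3568/(-1600) = 3568*(-1/1600) = -223/100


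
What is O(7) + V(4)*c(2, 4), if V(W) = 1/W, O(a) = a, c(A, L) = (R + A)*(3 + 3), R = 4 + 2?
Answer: 19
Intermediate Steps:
R = 6
c(A, L) = 36 + 6*A (c(A, L) = (6 + A)*(3 + 3) = (6 + A)*6 = 36 + 6*A)
V(W) = 1/W
O(7) + V(4)*c(2, 4) = 7 + (36 + 6*2)/4 = 7 + (36 + 12)/4 = 7 + (¼)*48 = 7 + 12 = 19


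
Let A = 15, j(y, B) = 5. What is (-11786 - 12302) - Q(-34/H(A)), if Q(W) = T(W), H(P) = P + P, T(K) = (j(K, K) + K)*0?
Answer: -24088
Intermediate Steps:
T(K) = 0 (T(K) = (5 + K)*0 = 0)
H(P) = 2*P
Q(W) = 0
(-11786 - 12302) - Q(-34/H(A)) = (-11786 - 12302) - 1*0 = -24088 + 0 = -24088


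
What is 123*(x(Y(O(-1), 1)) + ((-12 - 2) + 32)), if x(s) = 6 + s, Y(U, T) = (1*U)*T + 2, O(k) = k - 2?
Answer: 2829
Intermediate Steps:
O(k) = -2 + k
Y(U, T) = 2 + T*U (Y(U, T) = U*T + 2 = T*U + 2 = 2 + T*U)
123*(x(Y(O(-1), 1)) + ((-12 - 2) + 32)) = 123*((6 + (2 + 1*(-2 - 1))) + ((-12 - 2) + 32)) = 123*((6 + (2 + 1*(-3))) + (-14 + 32)) = 123*((6 + (2 - 3)) + 18) = 123*((6 - 1) + 18) = 123*(5 + 18) = 123*23 = 2829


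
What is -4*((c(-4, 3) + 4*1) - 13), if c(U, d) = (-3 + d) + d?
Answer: 24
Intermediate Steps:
c(U, d) = -3 + 2*d
-4*((c(-4, 3) + 4*1) - 13) = -4*(((-3 + 2*3) + 4*1) - 13) = -4*(((-3 + 6) + 4) - 13) = -4*((3 + 4) - 13) = -4*(7 - 13) = -4*(-6) = 24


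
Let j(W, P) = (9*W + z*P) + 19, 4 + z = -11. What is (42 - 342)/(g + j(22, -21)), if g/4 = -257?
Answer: 75/124 ≈ 0.60484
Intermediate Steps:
z = -15 (z = -4 - 11 = -15)
j(W, P) = 19 - 15*P + 9*W (j(W, P) = (9*W - 15*P) + 19 = (-15*P + 9*W) + 19 = 19 - 15*P + 9*W)
g = -1028 (g = 4*(-257) = -1028)
(42 - 342)/(g + j(22, -21)) = (42 - 342)/(-1028 + (19 - 15*(-21) + 9*22)) = -300/(-1028 + (19 + 315 + 198)) = -300/(-1028 + 532) = -300/(-496) = -300*(-1/496) = 75/124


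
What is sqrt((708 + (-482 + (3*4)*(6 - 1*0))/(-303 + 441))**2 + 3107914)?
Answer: sqrt(17163309163)/69 ≈ 1898.7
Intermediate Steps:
sqrt((708 + (-482 + (3*4)*(6 - 1*0))/(-303 + 441))**2 + 3107914) = sqrt((708 + (-482 + 12*(6 + 0))/138)**2 + 3107914) = sqrt((708 + (-482 + 12*6)*(1/138))**2 + 3107914) = sqrt((708 + (-482 + 72)*(1/138))**2 + 3107914) = sqrt((708 - 410*1/138)**2 + 3107914) = sqrt((708 - 205/69)**2 + 3107914) = sqrt((48647/69)**2 + 3107914) = sqrt(2366530609/4761 + 3107914) = sqrt(17163309163/4761) = sqrt(17163309163)/69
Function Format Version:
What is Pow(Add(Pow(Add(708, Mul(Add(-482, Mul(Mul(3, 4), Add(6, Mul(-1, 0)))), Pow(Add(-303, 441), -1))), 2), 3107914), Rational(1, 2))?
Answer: Mul(Rational(1, 69), Pow(17163309163, Rational(1, 2))) ≈ 1898.7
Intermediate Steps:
Pow(Add(Pow(Add(708, Mul(Add(-482, Mul(Mul(3, 4), Add(6, Mul(-1, 0)))), Pow(Add(-303, 441), -1))), 2), 3107914), Rational(1, 2)) = Pow(Add(Pow(Add(708, Mul(Add(-482, Mul(12, Add(6, 0))), Pow(138, -1))), 2), 3107914), Rational(1, 2)) = Pow(Add(Pow(Add(708, Mul(Add(-482, Mul(12, 6)), Rational(1, 138))), 2), 3107914), Rational(1, 2)) = Pow(Add(Pow(Add(708, Mul(Add(-482, 72), Rational(1, 138))), 2), 3107914), Rational(1, 2)) = Pow(Add(Pow(Add(708, Mul(-410, Rational(1, 138))), 2), 3107914), Rational(1, 2)) = Pow(Add(Pow(Add(708, Rational(-205, 69)), 2), 3107914), Rational(1, 2)) = Pow(Add(Pow(Rational(48647, 69), 2), 3107914), Rational(1, 2)) = Pow(Add(Rational(2366530609, 4761), 3107914), Rational(1, 2)) = Pow(Rational(17163309163, 4761), Rational(1, 2)) = Mul(Rational(1, 69), Pow(17163309163, Rational(1, 2)))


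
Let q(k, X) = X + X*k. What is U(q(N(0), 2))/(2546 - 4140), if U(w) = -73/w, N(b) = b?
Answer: 73/3188 ≈ 0.022898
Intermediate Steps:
U(q(N(0), 2))/(2546 - 4140) = (-73*1/(2*(1 + 0)))/(2546 - 4140) = -73/(2*1)/(-1594) = -73/2*(-1/1594) = 73/3188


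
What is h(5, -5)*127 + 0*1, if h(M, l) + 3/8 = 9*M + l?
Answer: 40259/8 ≈ 5032.4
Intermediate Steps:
h(M, l) = -3/8 + l + 9*M (h(M, l) = -3/8 + (9*M + l) = -3/8 + (l + 9*M) = -3/8 + l + 9*M)
h(5, -5)*127 + 0*1 = (-3/8 - 5 + 9*5)*127 + 0*1 = (-3/8 - 5 + 45)*127 + 0 = (317/8)*127 + 0 = 40259/8 + 0 = 40259/8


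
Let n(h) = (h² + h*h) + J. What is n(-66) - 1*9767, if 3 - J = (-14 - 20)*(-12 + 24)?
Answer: -644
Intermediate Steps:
J = 411 (J = 3 - (-14 - 20)*(-12 + 24) = 3 - (-34)*12 = 3 - 1*(-408) = 3 + 408 = 411)
n(h) = 411 + 2*h² (n(h) = (h² + h*h) + 411 = (h² + h²) + 411 = 2*h² + 411 = 411 + 2*h²)
n(-66) - 1*9767 = (411 + 2*(-66)²) - 1*9767 = (411 + 2*4356) - 9767 = (411 + 8712) - 9767 = 9123 - 9767 = -644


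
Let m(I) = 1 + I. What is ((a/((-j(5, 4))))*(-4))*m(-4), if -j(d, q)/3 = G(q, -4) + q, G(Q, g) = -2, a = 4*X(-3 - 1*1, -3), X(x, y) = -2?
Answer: -16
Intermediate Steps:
a = -8 (a = 4*(-2) = -8)
j(d, q) = 6 - 3*q (j(d, q) = -3*(-2 + q) = 6 - 3*q)
((a/((-j(5, 4))))*(-4))*m(-4) = (-8*(-1/(6 - 3*4))*(-4))*(1 - 4) = (-8*(-1/(6 - 12))*(-4))*(-3) = (-8/((-1*(-6)))*(-4))*(-3) = (-8/6*(-4))*(-3) = (-8*1/6*(-4))*(-3) = -4/3*(-4)*(-3) = (16/3)*(-3) = -16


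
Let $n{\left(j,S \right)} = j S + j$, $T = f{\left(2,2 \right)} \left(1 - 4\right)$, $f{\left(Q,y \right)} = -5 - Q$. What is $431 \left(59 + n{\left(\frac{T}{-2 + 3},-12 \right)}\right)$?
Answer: $-74132$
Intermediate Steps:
$T = 21$ ($T = \left(-5 - 2\right) \left(1 - 4\right) = \left(-7\right) \left(-3\right) = 21$)
$n{\left(j,S \right)} = j + S j$ ($n{\left(j,S \right)} = S j + j = j + S j$)
$431 \left(59 + n{\left(\frac{T}{-2 + 3},-12 \right)}\right) = 431 \left(59 + \frac{21}{-2 + 3} \left(1 - 12\right)\right) = 431 \left(59 + \frac{21}{1} \left(-11\right)\right) = 431 \left(59 + 21 \cdot 1 \left(-11\right)\right) = 431 \left(59 + 21 \left(-11\right)\right) = 431 \left(59 - 231\right) = 431 \left(-172\right) = -74132$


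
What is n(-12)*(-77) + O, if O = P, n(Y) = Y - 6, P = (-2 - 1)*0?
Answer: 1386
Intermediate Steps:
P = 0 (P = -3*0 = 0)
n(Y) = -6 + Y
O = 0
n(-12)*(-77) + O = (-6 - 12)*(-77) + 0 = -18*(-77) + 0 = 1386 + 0 = 1386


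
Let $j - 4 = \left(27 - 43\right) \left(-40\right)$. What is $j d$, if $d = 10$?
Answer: $6440$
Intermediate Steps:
$j = 644$ ($j = 4 + \left(27 - 43\right) \left(-40\right) = 4 - -640 = 4 + 640 = 644$)
$j d = 644 \cdot 10 = 6440$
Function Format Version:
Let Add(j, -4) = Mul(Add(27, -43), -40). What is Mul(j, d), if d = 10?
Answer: 6440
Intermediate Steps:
j = 644 (j = Add(4, Mul(Add(27, -43), -40)) = Add(4, Mul(-16, -40)) = Add(4, 640) = 644)
Mul(j, d) = Mul(644, 10) = 6440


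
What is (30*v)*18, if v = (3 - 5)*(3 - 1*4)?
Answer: 1080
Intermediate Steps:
v = 2 (v = -2*(3 - 4) = -2*(-1) = 2)
(30*v)*18 = (30*2)*18 = 60*18 = 1080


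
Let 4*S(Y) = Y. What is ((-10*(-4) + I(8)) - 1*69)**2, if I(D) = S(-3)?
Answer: 14161/16 ≈ 885.06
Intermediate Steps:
S(Y) = Y/4
I(D) = -3/4 (I(D) = (1/4)*(-3) = -3/4)
((-10*(-4) + I(8)) - 1*69)**2 = ((-10*(-4) - 3/4) - 1*69)**2 = ((40 - 3/4) - 69)**2 = (157/4 - 69)**2 = (-119/4)**2 = 14161/16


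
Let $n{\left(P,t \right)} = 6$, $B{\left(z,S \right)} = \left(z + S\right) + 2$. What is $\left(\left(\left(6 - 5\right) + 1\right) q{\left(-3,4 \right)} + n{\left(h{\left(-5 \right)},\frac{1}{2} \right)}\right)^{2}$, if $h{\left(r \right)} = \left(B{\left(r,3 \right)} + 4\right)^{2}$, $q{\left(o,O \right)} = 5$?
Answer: $256$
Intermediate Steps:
$B{\left(z,S \right)} = 2 + S + z$ ($B{\left(z,S \right)} = \left(S + z\right) + 2 = 2 + S + z$)
$h{\left(r \right)} = \left(9 + r\right)^{2}$ ($h{\left(r \right)} = \left(\left(2 + 3 + r\right) + 4\right)^{2} = \left(\left(5 + r\right) + 4\right)^{2} = \left(9 + r\right)^{2}$)
$\left(\left(\left(6 - 5\right) + 1\right) q{\left(-3,4 \right)} + n{\left(h{\left(-5 \right)},\frac{1}{2} \right)}\right)^{2} = \left(\left(\left(6 - 5\right) + 1\right) 5 + 6\right)^{2} = \left(\left(1 + 1\right) 5 + 6\right)^{2} = \left(2 \cdot 5 + 6\right)^{2} = \left(10 + 6\right)^{2} = 16^{2} = 256$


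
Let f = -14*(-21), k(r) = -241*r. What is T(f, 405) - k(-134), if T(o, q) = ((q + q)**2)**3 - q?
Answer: 282429536480967301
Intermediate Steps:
f = 294
T(o, q) = -q + 64*q**6 (T(o, q) = ((2*q)**2)**3 - q = (4*q**2)**3 - q = 64*q**6 - q = -q + 64*q**6)
T(f, 405) - k(-134) = (-1*405 + 64*405**6) - (-241)*(-134) = (-405 + 64*4412961507515625) - 1*32294 = (-405 + 282429536481000000) - 32294 = 282429536480999595 - 32294 = 282429536480967301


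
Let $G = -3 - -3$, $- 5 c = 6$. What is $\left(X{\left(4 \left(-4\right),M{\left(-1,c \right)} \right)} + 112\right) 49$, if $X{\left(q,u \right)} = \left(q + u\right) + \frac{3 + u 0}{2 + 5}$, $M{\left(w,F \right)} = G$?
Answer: $4725$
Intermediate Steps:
$c = - \frac{6}{5}$ ($c = \left(- \frac{1}{5}\right) 6 = - \frac{6}{5} \approx -1.2$)
$G = 0$ ($G = -3 + 3 = 0$)
$M{\left(w,F \right)} = 0$
$X{\left(q,u \right)} = \frac{3}{7} + q + u$ ($X{\left(q,u \right)} = \left(q + u\right) + \frac{3 + 0}{7} = \left(q + u\right) + 3 \cdot \frac{1}{7} = \left(q + u\right) + \frac{3}{7} = \frac{3}{7} + q + u$)
$\left(X{\left(4 \left(-4\right),M{\left(-1,c \right)} \right)} + 112\right) 49 = \left(\left(\frac{3}{7} + 4 \left(-4\right) + 0\right) + 112\right) 49 = \left(\left(\frac{3}{7} - 16 + 0\right) + 112\right) 49 = \left(- \frac{109}{7} + 112\right) 49 = \frac{675}{7} \cdot 49 = 4725$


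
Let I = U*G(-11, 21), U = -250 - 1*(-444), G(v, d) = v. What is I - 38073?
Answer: -40207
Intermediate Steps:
U = 194 (U = -250 + 444 = 194)
I = -2134 (I = 194*(-11) = -2134)
I - 38073 = -2134 - 38073 = -40207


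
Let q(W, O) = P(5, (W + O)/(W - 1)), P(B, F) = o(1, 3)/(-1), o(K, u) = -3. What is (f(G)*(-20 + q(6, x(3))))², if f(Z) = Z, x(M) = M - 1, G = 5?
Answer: 7225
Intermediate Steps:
x(M) = -1 + M
P(B, F) = 3 (P(B, F) = -3/(-1) = -3*(-1) = 3)
q(W, O) = 3
(f(G)*(-20 + q(6, x(3))))² = (5*(-20 + 3))² = (5*(-17))² = (-85)² = 7225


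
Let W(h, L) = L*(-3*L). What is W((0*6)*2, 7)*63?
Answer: -9261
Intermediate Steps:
W(h, L) = -3*L**2
W((0*6)*2, 7)*63 = -3*7**2*63 = -3*49*63 = -147*63 = -9261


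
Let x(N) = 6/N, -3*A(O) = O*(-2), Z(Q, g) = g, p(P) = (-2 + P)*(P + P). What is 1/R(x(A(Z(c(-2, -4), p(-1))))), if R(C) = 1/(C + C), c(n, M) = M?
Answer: 3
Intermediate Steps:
p(P) = 2*P*(-2 + P) (p(P) = (-2 + P)*(2*P) = 2*P*(-2 + P))
A(O) = 2*O/3 (A(O) = -O*(-2)/3 = -(-2)*O/3 = 2*O/3)
R(C) = 1/(2*C)
1/R(x(A(Z(c(-2, -4), p(-1))))) = 1/(1/(2*((6/((2*(2*(-1)*(-2 - 1))/3)))))) = 1/(1/(2*((6/((2*(2*(-1)*(-3))/3)))))) = 1/(1/(2*((6/(((⅔)*6)))))) = 1/(1/(2*((6/4)))) = 1/(1/(2*((6*(¼))))) = 1/(1/(2*(3/2))) = 1/((½)*(⅔)) = 1/(⅓) = 3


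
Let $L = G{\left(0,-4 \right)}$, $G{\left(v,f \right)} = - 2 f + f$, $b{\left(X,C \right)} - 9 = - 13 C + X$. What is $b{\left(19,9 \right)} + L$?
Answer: $-85$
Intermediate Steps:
$b{\left(X,C \right)} = 9 + X - 13 C$ ($b{\left(X,C \right)} = 9 - \left(- X + 13 C\right) = 9 + X - 13 C$)
$G{\left(v,f \right)} = - f$
$L = 4$ ($L = \left(-1\right) \left(-4\right) = 4$)
$b{\left(19,9 \right)} + L = \left(9 + 19 - 117\right) + 4 = -89 + 4 = -85$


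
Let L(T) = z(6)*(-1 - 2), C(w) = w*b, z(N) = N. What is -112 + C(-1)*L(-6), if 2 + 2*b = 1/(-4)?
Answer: -529/4 ≈ -132.25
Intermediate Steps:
b = -9/8 (b = -1 + (1/2)/(-4) = -1 + (1/2)*(-1/4) = -1 - 1/8 = -9/8 ≈ -1.1250)
C(w) = -9*w/8 (C(w) = w*(-9/8) = -9*w/8)
L(T) = -18 (L(T) = 6*(-1 - 2) = 6*(-3) = -18)
-112 + C(-1)*L(-6) = -112 - 9/8*(-1)*(-18) = -112 + (9/8)*(-18) = -112 - 81/4 = -529/4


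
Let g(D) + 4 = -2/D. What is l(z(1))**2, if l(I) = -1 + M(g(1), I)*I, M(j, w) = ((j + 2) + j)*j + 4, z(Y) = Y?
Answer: 3969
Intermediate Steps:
g(D) = -4 - 2/D
M(j, w) = 4 + j*(2 + 2*j) (M(j, w) = ((2 + j) + j)*j + 4 = (2 + 2*j)*j + 4 = j*(2 + 2*j) + 4 = 4 + j*(2 + 2*j))
l(I) = -1 + 64*I (l(I) = -1 + (4 + 2*(-4 - 2/1) + 2*(-4 - 2/1)**2)*I = -1 + (4 + 2*(-4 - 2*1) + 2*(-4 - 2*1)**2)*I = -1 + (4 + 2*(-4 - 2) + 2*(-4 - 2)**2)*I = -1 + (4 + 2*(-6) + 2*(-6)**2)*I = -1 + (4 - 12 + 2*36)*I = -1 + (4 - 12 + 72)*I = -1 + 64*I)
l(z(1))**2 = (-1 + 64*1)**2 = (-1 + 64)**2 = 63**2 = 3969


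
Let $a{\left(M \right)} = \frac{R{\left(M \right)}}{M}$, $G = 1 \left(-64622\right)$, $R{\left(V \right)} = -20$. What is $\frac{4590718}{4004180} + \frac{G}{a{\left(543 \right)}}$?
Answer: $\frac{1756321886908}{1001045} \approx 1.7545 \cdot 10^{6}$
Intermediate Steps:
$G = -64622$
$a{\left(M \right)} = - \frac{20}{M}$
$\frac{4590718}{4004180} + \frac{G}{a{\left(543 \right)}} = \frac{4590718}{4004180} - \frac{64622}{\left(-20\right) \frac{1}{543}} = 4590718 \cdot \frac{1}{4004180} - \frac{64622}{\left(-20\right) \frac{1}{543}} = \frac{2295359}{2002090} - \frac{64622}{- \frac{20}{543}} = \frac{2295359}{2002090} - - \frac{17544873}{10} = \frac{2295359}{2002090} + \frac{17544873}{10} = \frac{1756321886908}{1001045}$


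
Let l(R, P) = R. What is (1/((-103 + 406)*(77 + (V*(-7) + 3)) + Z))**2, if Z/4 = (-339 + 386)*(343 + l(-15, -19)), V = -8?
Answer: 1/10582648384 ≈ 9.4494e-11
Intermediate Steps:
Z = 61664 (Z = 4*((-339 + 386)*(343 - 15)) = 4*(47*328) = 4*15416 = 61664)
(1/((-103 + 406)*(77 + (V*(-7) + 3)) + Z))**2 = (1/((-103 + 406)*(77 + (-8*(-7) + 3)) + 61664))**2 = (1/(303*(77 + (56 + 3)) + 61664))**2 = (1/(303*(77 + 59) + 61664))**2 = (1/(303*136 + 61664))**2 = (1/(41208 + 61664))**2 = (1/102872)**2 = 1/10582648384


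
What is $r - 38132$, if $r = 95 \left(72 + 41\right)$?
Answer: $-27397$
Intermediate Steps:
$r = 10735$ ($r = 95 \cdot 113 = 10735$)
$r - 38132 = 10735 - 38132 = -27397$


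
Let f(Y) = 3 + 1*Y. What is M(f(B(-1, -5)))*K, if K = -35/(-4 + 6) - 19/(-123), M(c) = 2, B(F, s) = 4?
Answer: -4267/123 ≈ -34.691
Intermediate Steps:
f(Y) = 3 + Y
K = -4267/246 (K = -35/(1*2) - 19*(-1/123) = -35/2 + 19/123 = -4267/246 ≈ -17.346)
M(f(B(-1, -5)))*K = 2*(-4267/246) = -4267/123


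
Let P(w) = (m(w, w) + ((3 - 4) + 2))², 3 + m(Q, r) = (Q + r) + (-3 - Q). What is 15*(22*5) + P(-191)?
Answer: 40066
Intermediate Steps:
m(Q, r) = -6 + r (m(Q, r) = -3 + ((Q + r) + (-3 - Q)) = -3 + (-3 + r) = -6 + r)
P(w) = (-5 + w)² (P(w) = ((-6 + w) + ((3 - 4) + 2))² = ((-6 + w) + (-1 + 2))² = ((-6 + w) + 1)² = (-5 + w)²)
15*(22*5) + P(-191) = 15*(22*5) + (-5 - 191)² = 15*110 + (-196)² = 1650 + 38416 = 40066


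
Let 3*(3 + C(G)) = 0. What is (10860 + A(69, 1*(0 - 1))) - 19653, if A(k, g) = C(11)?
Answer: -8796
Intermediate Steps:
C(G) = -3 (C(G) = -3 + (⅓)*0 = -3 + 0 = -3)
A(k, g) = -3
(10860 + A(69, 1*(0 - 1))) - 19653 = (10860 - 3) - 19653 = 10857 - 19653 = -8796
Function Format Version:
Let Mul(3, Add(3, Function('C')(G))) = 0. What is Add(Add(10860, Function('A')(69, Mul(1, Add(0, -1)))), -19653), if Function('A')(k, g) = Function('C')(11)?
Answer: -8796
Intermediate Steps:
Function('C')(G) = -3 (Function('C')(G) = Add(-3, Mul(Rational(1, 3), 0)) = Add(-3, 0) = -3)
Function('A')(k, g) = -3
Add(Add(10860, Function('A')(69, Mul(1, Add(0, -1)))), -19653) = Add(Add(10860, -3), -19653) = Add(10857, -19653) = -8796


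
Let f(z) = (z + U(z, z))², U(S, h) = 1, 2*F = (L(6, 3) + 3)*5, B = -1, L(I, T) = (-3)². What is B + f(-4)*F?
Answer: 269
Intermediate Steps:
L(I, T) = 9
F = 30 (F = ((9 + 3)*5)/2 = (12*5)/2 = (½)*60 = 30)
f(z) = (1 + z)² (f(z) = (z + 1)² = (1 + z)²)
B + f(-4)*F = -1 + (1 - 4)²*30 = -1 + (-3)²*30 = -1 + 9*30 = -1 + 270 = 269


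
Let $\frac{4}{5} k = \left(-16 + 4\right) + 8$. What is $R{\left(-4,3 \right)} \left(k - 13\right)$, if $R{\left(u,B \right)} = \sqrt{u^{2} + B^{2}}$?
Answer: $-90$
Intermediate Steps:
$k = -5$ ($k = \frac{5 \left(\left(-16 + 4\right) + 8\right)}{4} = \frac{5 \left(-12 + 8\right)}{4} = \frac{5}{4} \left(-4\right) = -5$)
$R{\left(u,B \right)} = \sqrt{B^{2} + u^{2}}$
$R{\left(-4,3 \right)} \left(k - 13\right) = \sqrt{3^{2} + \left(-4\right)^{2}} \left(-5 - 13\right) = \sqrt{9 + 16} \left(-18\right) = \sqrt{25} \left(-18\right) = 5 \left(-18\right) = -90$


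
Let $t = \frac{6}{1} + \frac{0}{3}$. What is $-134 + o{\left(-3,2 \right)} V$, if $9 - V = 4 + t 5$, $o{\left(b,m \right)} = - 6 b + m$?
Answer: $-634$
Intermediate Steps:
$t = 6$ ($t = 6 \cdot 1 + 0 \cdot \frac{1}{3} = 6 + 0 = 6$)
$o{\left(b,m \right)} = m - 6 b$
$V = -25$ ($V = 9 - \left(4 + 6 \cdot 5\right) = 9 - \left(4 + 30\right) = 9 - 34 = -25$)
$-134 + o{\left(-3,2 \right)} V = -134 + \left(2 - -18\right) \left(-25\right) = -134 + \left(2 + 18\right) \left(-25\right) = -134 + 20 \left(-25\right) = -134 - 500 = -634$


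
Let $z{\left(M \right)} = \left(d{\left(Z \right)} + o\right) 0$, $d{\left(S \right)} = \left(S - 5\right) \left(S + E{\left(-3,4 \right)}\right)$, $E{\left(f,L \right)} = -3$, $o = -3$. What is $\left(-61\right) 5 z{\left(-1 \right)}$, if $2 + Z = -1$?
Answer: $0$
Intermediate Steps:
$Z = -3$ ($Z = -2 - 1 = -3$)
$d{\left(S \right)} = \left(-5 + S\right) \left(-3 + S\right)$ ($d{\left(S \right)} = \left(S - 5\right) \left(S - 3\right) = \left(-5 + S\right) \left(-3 + S\right)$)
$z{\left(M \right)} = 0$ ($z{\left(M \right)} = \left(\left(15 + \left(-3\right)^{2} - -24\right) - 3\right) 0 = \left(\left(15 + 9 + 24\right) - 3\right) 0 = \left(48 - 3\right) 0 = 45 \cdot 0 = 0$)
$\left(-61\right) 5 z{\left(-1 \right)} = \left(-61\right) 5 \cdot 0 = \left(-305\right) 0 = 0$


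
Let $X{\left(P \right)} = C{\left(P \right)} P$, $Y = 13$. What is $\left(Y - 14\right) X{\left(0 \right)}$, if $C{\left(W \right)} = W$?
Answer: $0$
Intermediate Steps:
$X{\left(P \right)} = P^{2}$ ($X{\left(P \right)} = P P = P^{2}$)
$\left(Y - 14\right) X{\left(0 \right)} = \left(13 - 14\right) 0^{2} = \left(-1\right) 0 = 0$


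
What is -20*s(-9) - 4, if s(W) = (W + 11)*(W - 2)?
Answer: 436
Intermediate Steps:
s(W) = (-2 + W)*(11 + W) (s(W) = (11 + W)*(-2 + W) = (-2 + W)*(11 + W))
-20*s(-9) - 4 = -20*(-22 + (-9)² + 9*(-9)) - 4 = -20*(-22 + 81 - 81) - 4 = -20*(-22) - 4 = 440 - 4 = 436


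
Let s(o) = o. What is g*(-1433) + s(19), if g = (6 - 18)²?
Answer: -206333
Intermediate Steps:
g = 144 (g = (-12)² = 144)
g*(-1433) + s(19) = 144*(-1433) + 19 = -206352 + 19 = -206333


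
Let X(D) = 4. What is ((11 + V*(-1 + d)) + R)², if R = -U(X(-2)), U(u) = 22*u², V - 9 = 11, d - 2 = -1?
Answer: 116281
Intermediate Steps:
d = 1 (d = 2 - 1 = 1)
V = 20 (V = 9 + 11 = 20)
R = -352 (R = -22*4² = -22*16 = -1*352 = -352)
((11 + V*(-1 + d)) + R)² = ((11 + 20*(-1 + 1)) - 352)² = ((11 + 20*0) - 352)² = ((11 + 0) - 352)² = (11 - 352)² = (-341)² = 116281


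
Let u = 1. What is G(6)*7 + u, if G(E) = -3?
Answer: -20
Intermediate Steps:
G(6)*7 + u = -3*7 + 1 = -21 + 1 = -20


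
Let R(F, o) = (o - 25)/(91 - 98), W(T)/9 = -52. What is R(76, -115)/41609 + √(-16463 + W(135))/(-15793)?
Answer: 20/41609 - I*√16931/15793 ≈ 0.00048067 - 0.008239*I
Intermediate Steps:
W(T) = -468 (W(T) = 9*(-52) = -468)
R(F, o) = 25/7 - o/7 (R(F, o) = (-25 + o)/(-7) = (-25 + o)*(-⅐) = 25/7 - o/7)
R(76, -115)/41609 + √(-16463 + W(135))/(-15793) = (25/7 - ⅐*(-115))/41609 + √(-16463 - 468)/(-15793) = (25/7 + 115/7)*(1/41609) + √(-16931)*(-1/15793) = 20*(1/41609) + (I*√16931)*(-1/15793) = 20/41609 - I*√16931/15793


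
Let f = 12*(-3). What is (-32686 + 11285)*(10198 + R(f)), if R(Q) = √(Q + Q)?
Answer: -218247398 - 128406*I*√2 ≈ -2.1825e+8 - 1.8159e+5*I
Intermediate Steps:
f = -36
R(Q) = √2*√Q (R(Q) = √(2*Q) = √2*√Q)
(-32686 + 11285)*(10198 + R(f)) = (-32686 + 11285)*(10198 + √2*√(-36)) = -21401*(10198 + √2*(6*I)) = -21401*(10198 + 6*I*√2) = -218247398 - 128406*I*√2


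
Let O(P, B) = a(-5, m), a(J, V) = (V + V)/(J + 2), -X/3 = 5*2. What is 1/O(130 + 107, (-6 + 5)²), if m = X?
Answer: 1/20 ≈ 0.050000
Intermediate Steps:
X = -30 (X = -15*2 = -3*10 = -30)
m = -30
a(J, V) = 2*V/(2 + J) (a(J, V) = (2*V)/(2 + J) = 2*V/(2 + J))
O(P, B) = 20 (O(P, B) = 2*(-30)/(2 - 5) = 2*(-30)/(-3) = 2*(-30)*(-⅓) = 20)
1/O(130 + 107, (-6 + 5)²) = 1/20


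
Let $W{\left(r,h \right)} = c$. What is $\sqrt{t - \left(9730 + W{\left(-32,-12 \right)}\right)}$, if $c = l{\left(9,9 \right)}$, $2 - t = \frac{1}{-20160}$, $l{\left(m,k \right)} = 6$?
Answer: $\frac{i \sqrt{6868310365}}{840} \approx 98.661 i$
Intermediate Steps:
$t = \frac{40321}{20160}$ ($t = 2 - \frac{1}{-20160} = 2 - - \frac{1}{20160} = 2 + \frac{1}{20160} = \frac{40321}{20160} \approx 2.0$)
$c = 6$
$W{\left(r,h \right)} = 6$
$\sqrt{t - \left(9730 + W{\left(-32,-12 \right)}\right)} = \sqrt{\frac{40321}{20160} - 9736} = \sqrt{- \frac{196237439}{20160}} = \frac{i \sqrt{6868310365}}{840}$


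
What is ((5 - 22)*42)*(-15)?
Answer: 10710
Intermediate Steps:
((5 - 22)*42)*(-15) = -17*42*(-15) = -714*(-15) = 10710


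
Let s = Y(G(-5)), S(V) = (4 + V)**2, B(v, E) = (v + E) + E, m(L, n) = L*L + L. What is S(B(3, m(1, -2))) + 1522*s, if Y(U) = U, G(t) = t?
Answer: -7489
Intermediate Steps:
m(L, n) = L + L**2 (m(L, n) = L**2 + L = L + L**2)
B(v, E) = v + 2*E (B(v, E) = (E + v) + E = v + 2*E)
s = -5
S(B(3, m(1, -2))) + 1522*s = (4 + (3 + 2*(1*(1 + 1))))**2 + 1522*(-5) = (4 + (3 + 2*(1*2)))**2 - 7610 = (4 + (3 + 2*2))**2 - 7610 = (4 + (3 + 4))**2 - 7610 = (4 + 7)**2 - 7610 = 11**2 - 7610 = 121 - 7610 = -7489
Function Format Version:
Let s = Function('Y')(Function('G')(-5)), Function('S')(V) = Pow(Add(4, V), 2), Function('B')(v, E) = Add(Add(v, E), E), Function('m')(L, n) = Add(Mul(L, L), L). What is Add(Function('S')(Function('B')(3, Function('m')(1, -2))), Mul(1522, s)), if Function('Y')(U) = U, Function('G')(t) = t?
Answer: -7489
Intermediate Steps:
Function('m')(L, n) = Add(L, Pow(L, 2)) (Function('m')(L, n) = Add(Pow(L, 2), L) = Add(L, Pow(L, 2)))
Function('B')(v, E) = Add(v, Mul(2, E)) (Function('B')(v, E) = Add(Add(E, v), E) = Add(v, Mul(2, E)))
s = -5
Add(Function('S')(Function('B')(3, Function('m')(1, -2))), Mul(1522, s)) = Add(Pow(Add(4, Add(3, Mul(2, Mul(1, Add(1, 1))))), 2), Mul(1522, -5)) = Add(Pow(Add(4, Add(3, Mul(2, Mul(1, 2)))), 2), -7610) = Add(Pow(Add(4, Add(3, Mul(2, 2))), 2), -7610) = Add(Pow(Add(4, Add(3, 4)), 2), -7610) = Add(Pow(Add(4, 7), 2), -7610) = Add(Pow(11, 2), -7610) = Add(121, -7610) = -7489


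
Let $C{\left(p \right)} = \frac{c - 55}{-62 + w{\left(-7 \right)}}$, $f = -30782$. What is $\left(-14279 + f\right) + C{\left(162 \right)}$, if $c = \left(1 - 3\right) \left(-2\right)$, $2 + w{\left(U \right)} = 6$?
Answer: $- \frac{2613487}{58} \approx -45060.0$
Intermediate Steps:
$w{\left(U \right)} = 4$ ($w{\left(U \right)} = -2 + 6 = 4$)
$c = 4$ ($c = \left(-2\right) \left(-2\right) = 4$)
$C{\left(p \right)} = \frac{51}{58}$ ($C{\left(p \right)} = \frac{4 - 55}{-62 + 4} = - \frac{51}{-58} = \left(-51\right) \left(- \frac{1}{58}\right) = \frac{51}{58}$)
$\left(-14279 + f\right) + C{\left(162 \right)} = \left(-14279 - 30782\right) + \frac{51}{58} = -45061 + \frac{51}{58} = - \frac{2613487}{58}$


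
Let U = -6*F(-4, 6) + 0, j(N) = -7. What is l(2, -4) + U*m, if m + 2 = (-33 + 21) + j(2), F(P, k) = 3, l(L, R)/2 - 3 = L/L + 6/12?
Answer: 387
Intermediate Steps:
l(L, R) = 9 (l(L, R) = 6 + 2*(L/L + 6/12) = 6 + 2*(1 + 6*(1/12)) = 6 + 2*(1 + 1/2) = 6 + 2*(3/2) = 6 + 3 = 9)
U = -18 (U = -6*3 + 0 = -18 + 0 = -18)
m = -21 (m = -2 + ((-33 + 21) - 7) = -2 + (-12 - 7) = -2 - 19 = -21)
l(2, -4) + U*m = 9 - 18*(-21) = 9 + 378 = 387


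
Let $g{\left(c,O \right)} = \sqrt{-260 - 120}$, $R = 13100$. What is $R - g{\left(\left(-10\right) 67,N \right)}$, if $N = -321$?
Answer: $13100 - 2 i \sqrt{95} \approx 13100.0 - 19.494 i$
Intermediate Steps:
$g{\left(c,O \right)} = 2 i \sqrt{95}$ ($g{\left(c,O \right)} = \sqrt{-380} = 2 i \sqrt{95}$)
$R - g{\left(\left(-10\right) 67,N \right)} = 13100 - 2 i \sqrt{95}$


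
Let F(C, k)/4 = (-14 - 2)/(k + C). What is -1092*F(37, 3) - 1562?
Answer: 926/5 ≈ 185.20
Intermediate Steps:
F(C, k) = -64/(C + k) (F(C, k) = 4*((-14 - 2)/(k + C)) = 4*(-16/(C + k)) = -64/(C + k))
-1092*F(37, 3) - 1562 = -(-69888)/(37 + 3) - 1562 = -(-69888)/40 - 1562 = -1092*(-8/5) - 1562 = 8736/5 - 1562 = 926/5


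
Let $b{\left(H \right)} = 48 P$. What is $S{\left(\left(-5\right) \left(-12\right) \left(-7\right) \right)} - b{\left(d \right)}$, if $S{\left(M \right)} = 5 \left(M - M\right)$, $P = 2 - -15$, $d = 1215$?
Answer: $-816$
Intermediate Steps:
$P = 17$ ($P = 2 + 15 = 17$)
$b{\left(H \right)} = 816$ ($b{\left(H \right)} = 48 \cdot 17 = 816$)
$S{\left(M \right)} = 0$ ($S{\left(M \right)} = 5 \cdot 0 = 0$)
$S{\left(\left(-5\right) \left(-12\right) \left(-7\right) \right)} - b{\left(d \right)} = 0 - 816 = -816$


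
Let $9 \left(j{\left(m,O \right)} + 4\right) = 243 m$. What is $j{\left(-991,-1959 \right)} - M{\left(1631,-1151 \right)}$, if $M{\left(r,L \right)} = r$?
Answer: $-28392$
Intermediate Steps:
$j{\left(m,O \right)} = -4 + 27 m$ ($j{\left(m,O \right)} = -4 + \frac{243 m}{9} = -4 + 27 m$)
$j{\left(-991,-1959 \right)} - M{\left(1631,-1151 \right)} = \left(-4 + 27 \left(-991\right)\right) - 1631 = \left(-4 - 26757\right) - 1631 = -26761 - 1631 = -28392$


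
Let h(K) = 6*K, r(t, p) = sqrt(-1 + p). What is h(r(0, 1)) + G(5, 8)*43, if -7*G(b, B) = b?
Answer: -215/7 ≈ -30.714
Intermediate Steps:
G(b, B) = -b/7
h(r(0, 1)) + G(5, 8)*43 = 6*sqrt(-1 + 1) - 1/7*5*43 = 6*sqrt(0) - 5/7*43 = 6*0 - 215/7 = 0 - 215/7 = -215/7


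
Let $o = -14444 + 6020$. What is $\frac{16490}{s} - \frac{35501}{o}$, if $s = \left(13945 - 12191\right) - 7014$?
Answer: $\frac{2391175}{2215512} \approx 1.0793$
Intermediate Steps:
$s = -5260$ ($s = 1754 - 7014 = -5260$)
$o = -8424$
$\frac{16490}{s} - \frac{35501}{o} = \frac{16490}{-5260} - \frac{35501}{-8424} = 16490 \left(- \frac{1}{5260}\right) - - \frac{35501}{8424} = - \frac{1649}{526} + \frac{35501}{8424} = \frac{2391175}{2215512}$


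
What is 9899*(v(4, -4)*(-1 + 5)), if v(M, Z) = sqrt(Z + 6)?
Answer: 39596*sqrt(2) ≈ 55997.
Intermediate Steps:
v(M, Z) = sqrt(6 + Z)
9899*(v(4, -4)*(-1 + 5)) = 9899*(sqrt(6 - 4)*(-1 + 5)) = 9899*(sqrt(2)*4) = 9899*(4*sqrt(2)) = 39596*sqrt(2)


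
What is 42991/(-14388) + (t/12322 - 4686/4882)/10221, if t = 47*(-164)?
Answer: -2202881894859589/737210565743916 ≈ -2.9881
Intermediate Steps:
t = -7708
42991/(-14388) + (t/12322 - 4686/4882)/10221 = 42991/(-14388) + (-7708/12322 - 4686/4882)/10221 = 42991*(-1/14388) + (-7708*1/12322 - 4686*1/4882)*(1/10221) = -42991/14388 + (-3854/6161 - 2343/2441)*(1/10221) = -42991/14388 - 23842837/15039001*1/10221 = -42991/14388 - 23842837/153713629221 = -2202881894859589/737210565743916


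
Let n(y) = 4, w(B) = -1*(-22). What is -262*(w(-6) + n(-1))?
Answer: -6812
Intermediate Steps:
w(B) = 22
-262*(w(-6) + n(-1)) = -262*(22 + 4) = -262*26 = -6812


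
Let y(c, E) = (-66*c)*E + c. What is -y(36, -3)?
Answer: -7164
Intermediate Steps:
y(c, E) = c - 66*E*c (y(c, E) = -66*E*c + c = c - 66*E*c)
-y(36, -3) = -36*(1 - 66*(-3)) = -36*(1 + 198) = -36*199 = -1*7164 = -7164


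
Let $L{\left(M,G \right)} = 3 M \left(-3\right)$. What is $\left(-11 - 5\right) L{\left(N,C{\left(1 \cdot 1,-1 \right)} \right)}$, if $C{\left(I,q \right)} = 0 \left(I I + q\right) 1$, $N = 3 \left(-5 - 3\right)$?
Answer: $-3456$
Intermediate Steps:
$N = -24$ ($N = 3 \left(-8\right) = -24$)
$C{\left(I,q \right)} = 0$ ($C{\left(I,q \right)} = 0 \left(I^{2} + q\right) 1 = 0 \left(q + I^{2}\right) 1 = 0 \cdot 1 = 0$)
$L{\left(M,G \right)} = - 9 M$
$\left(-11 - 5\right) L{\left(N,C{\left(1 \cdot 1,-1 \right)} \right)} = \left(-11 - 5\right) \left(\left(-9\right) \left(-24\right)\right) = \left(-16\right) 216 = -3456$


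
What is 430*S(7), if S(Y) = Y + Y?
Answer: 6020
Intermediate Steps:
S(Y) = 2*Y
430*S(7) = 430*(2*7) = 430*14 = 6020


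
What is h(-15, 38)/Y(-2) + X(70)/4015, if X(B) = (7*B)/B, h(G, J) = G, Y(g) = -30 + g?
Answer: 60449/128480 ≈ 0.47049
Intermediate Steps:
X(B) = 7
h(-15, 38)/Y(-2) + X(70)/4015 = -15/(-30 - 2) + 7/4015 = -15/(-32) + 7*(1/4015) = -15*(-1/32) + 7/4015 = 15/32 + 7/4015 = 60449/128480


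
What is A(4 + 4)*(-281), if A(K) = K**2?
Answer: -17984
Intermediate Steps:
A(4 + 4)*(-281) = (4 + 4)**2*(-281) = 8**2*(-281) = 64*(-281) = -17984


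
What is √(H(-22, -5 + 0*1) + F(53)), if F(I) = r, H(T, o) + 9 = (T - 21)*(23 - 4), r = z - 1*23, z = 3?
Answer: 3*I*√94 ≈ 29.086*I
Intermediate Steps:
r = -20 (r = 3 - 1*23 = 3 - 23 = -20)
H(T, o) = -408 + 19*T (H(T, o) = -9 + (T - 21)*(23 - 4) = -9 + (-21 + T)*19 = -9 + (-399 + 19*T) = -408 + 19*T)
F(I) = -20
√(H(-22, -5 + 0*1) + F(53)) = √((-408 + 19*(-22)) - 20) = √((-408 - 418) - 20) = √(-826 - 20) = √(-846) = 3*I*√94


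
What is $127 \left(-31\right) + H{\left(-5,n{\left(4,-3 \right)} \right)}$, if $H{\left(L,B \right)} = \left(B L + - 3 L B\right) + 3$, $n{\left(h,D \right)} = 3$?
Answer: $-3904$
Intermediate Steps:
$H{\left(L,B \right)} = 3 - 2 B L$ ($H{\left(L,B \right)} = \left(B L - 3 B L\right) + 3 = - 2 B L + 3 = 3 - 2 B L$)
$127 \left(-31\right) + H{\left(-5,n{\left(4,-3 \right)} \right)} = 127 \left(-31\right) - \left(-3 + 6 \left(-5\right)\right) = -3937 + \left(3 + 30\right) = -3937 + 33 = -3904$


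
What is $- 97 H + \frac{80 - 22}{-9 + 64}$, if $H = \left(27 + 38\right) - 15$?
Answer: $- \frac{266692}{55} \approx -4848.9$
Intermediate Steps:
$H = 50$ ($H = 65 - 15 = 50$)
$- 97 H + \frac{80 - 22}{-9 + 64} = \left(-97\right) 50 + \frac{80 - 22}{-9 + 64} = -4850 + \frac{58}{55} = - \frac{266692}{55}$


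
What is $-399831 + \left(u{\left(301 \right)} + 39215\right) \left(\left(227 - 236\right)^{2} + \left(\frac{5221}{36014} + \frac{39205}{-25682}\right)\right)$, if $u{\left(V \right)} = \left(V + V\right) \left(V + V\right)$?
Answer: $\frac{7301352933572043}{231227887} \approx 3.1576 \cdot 10^{7}$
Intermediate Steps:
$u{\left(V \right)} = 4 V^{2}$ ($u{\left(V \right)} = 2 V 2 V = 4 V^{2}$)
$-399831 + \left(u{\left(301 \right)} + 39215\right) \left(\left(227 - 236\right)^{2} + \left(\frac{5221}{36014} + \frac{39205}{-25682}\right)\right) = -399831 + \left(4 \cdot 301^{2} + 39215\right) \left(\left(227 - 236\right)^{2} + \left(\frac{5221}{36014} + \frac{39205}{-25682}\right)\right) = -399831 + \left(4 \cdot 90601 + 39215\right) \left(\left(-9\right)^{2} + \left(5221 \cdot \frac{1}{36014} + 39205 \left(- \frac{1}{25682}\right)\right)\right) = -399831 + \left(362404 + 39215\right) \left(81 + \left(\frac{5221}{36014} - \frac{39205}{25682}\right)\right) = -399831 + 401619 \left(81 - \frac{319460787}{231227887}\right) = -399831 + 401619 \cdot \frac{18409998060}{231227887} = -399831 + \frac{7393805010859140}{231227887} = \frac{7301352933572043}{231227887}$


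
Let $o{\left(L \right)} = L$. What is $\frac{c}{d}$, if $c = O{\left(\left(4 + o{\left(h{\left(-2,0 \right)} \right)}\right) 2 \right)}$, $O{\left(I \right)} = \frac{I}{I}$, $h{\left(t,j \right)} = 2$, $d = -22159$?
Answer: $- \frac{1}{22159} \approx -4.5128 \cdot 10^{-5}$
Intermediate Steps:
$O{\left(I \right)} = 1$
$c = 1$
$\frac{c}{d} = 1 \frac{1}{-22159} = 1 \left(- \frac{1}{22159}\right) = - \frac{1}{22159}$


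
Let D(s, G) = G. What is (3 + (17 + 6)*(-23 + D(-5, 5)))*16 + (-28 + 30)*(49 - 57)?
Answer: -6592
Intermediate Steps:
(3 + (17 + 6)*(-23 + D(-5, 5)))*16 + (-28 + 30)*(49 - 57) = (3 + (17 + 6)*(-23 + 5))*16 + (-28 + 30)*(49 - 57) = (3 + 23*(-18))*16 + 2*(-8) = (3 - 414)*16 - 16 = -411*16 - 16 = -6576 - 16 = -6592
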